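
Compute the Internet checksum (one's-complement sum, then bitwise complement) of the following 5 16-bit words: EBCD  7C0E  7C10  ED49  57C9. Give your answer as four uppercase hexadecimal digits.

D6FF

One's-complement addition (fold any carry out of bit 15 back into bit 0):
  0xEBCD + 0x7C0E = 0x167DB → wrap carry → 0x67DC
  0x67DC + 0x7C10 = 0x0E3EC
  0xE3EC + 0xED49 = 0x1D135 → wrap carry → 0xD136
  0xD136 + 0x57C9 = 0x128FF → wrap carry → 0x2900
One's-complement sum = 0x2900.
Checksum = ~0x2900 & 0xFFFF = 0xD6FF.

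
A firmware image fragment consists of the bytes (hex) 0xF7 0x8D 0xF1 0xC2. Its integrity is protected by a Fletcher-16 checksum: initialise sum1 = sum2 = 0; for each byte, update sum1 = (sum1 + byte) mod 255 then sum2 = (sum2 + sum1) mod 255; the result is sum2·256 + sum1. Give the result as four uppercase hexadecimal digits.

2F3A

Running sums (mod 255):
  after byte 0 (0xF7): sum1=247, sum2=247
  after byte 1 (0x8D): sum1=133, sum2=125
  after byte 2 (0xF1): sum1=119, sum2=244
  after byte 3 (0xC2): sum1=58, sum2=47
Checksum = sum2·256 + sum1 = 47·256 + 58 = 12090 = 0x2F3A.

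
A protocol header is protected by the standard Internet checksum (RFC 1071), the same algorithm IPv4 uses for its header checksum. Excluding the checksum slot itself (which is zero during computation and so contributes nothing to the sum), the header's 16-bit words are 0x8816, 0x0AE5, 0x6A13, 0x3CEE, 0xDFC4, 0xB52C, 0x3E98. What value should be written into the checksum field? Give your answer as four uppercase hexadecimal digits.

One's-complement addition (fold any carry out of bit 15 back into bit 0):
  0x8816 + 0x0AE5 = 0x092FB
  0x92FB + 0x6A13 = 0x0FD0E
  0xFD0E + 0x3CEE = 0x139FC → wrap carry → 0x39FD
  0x39FD + 0xDFC4 = 0x119C1 → wrap carry → 0x19C2
  0x19C2 + 0xB52C = 0x0CEEE
  0xCEEE + 0x3E98 = 0x10D86 → wrap carry → 0x0D87
One's-complement sum = 0x0D87.
Checksum = ~0x0D87 & 0xFFFF = 0xF278.

F278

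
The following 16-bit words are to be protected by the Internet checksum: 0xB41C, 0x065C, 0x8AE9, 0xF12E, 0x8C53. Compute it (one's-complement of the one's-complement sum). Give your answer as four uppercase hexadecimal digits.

One's-complement addition (fold any carry out of bit 15 back into bit 0):
  0xB41C + 0x065C = 0x0BA78
  0xBA78 + 0x8AE9 = 0x14561 → wrap carry → 0x4562
  0x4562 + 0xF12E = 0x13690 → wrap carry → 0x3691
  0x3691 + 0x8C53 = 0x0C2E4
One's-complement sum = 0xC2E4.
Checksum = ~0xC2E4 & 0xFFFF = 0x3D1B.

3D1B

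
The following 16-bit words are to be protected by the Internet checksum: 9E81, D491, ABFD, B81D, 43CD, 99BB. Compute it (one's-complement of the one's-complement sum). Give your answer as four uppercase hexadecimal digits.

One's-complement addition (fold any carry out of bit 15 back into bit 0):
  0x9E81 + 0xD491 = 0x17312 → wrap carry → 0x7313
  0x7313 + 0xABFD = 0x11F10 → wrap carry → 0x1F11
  0x1F11 + 0xB81D = 0x0D72E
  0xD72E + 0x43CD = 0x11AFB → wrap carry → 0x1AFC
  0x1AFC + 0x99BB = 0x0B4B7
One's-complement sum = 0xB4B7.
Checksum = ~0xB4B7 & 0xFFFF = 0x4B48.

4B48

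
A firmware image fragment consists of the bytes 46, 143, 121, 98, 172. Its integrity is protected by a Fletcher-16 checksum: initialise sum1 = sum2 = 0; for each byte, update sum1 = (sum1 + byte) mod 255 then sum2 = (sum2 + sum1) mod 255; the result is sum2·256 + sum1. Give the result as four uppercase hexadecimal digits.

0346

Running sums (mod 255):
  after byte 0 (46): sum1=46, sum2=46
  after byte 1 (143): sum1=189, sum2=235
  after byte 2 (121): sum1=55, sum2=35
  after byte 3 (98): sum1=153, sum2=188
  after byte 4 (172): sum1=70, sum2=3
Checksum = sum2·256 + sum1 = 3·256 + 70 = 838 = 0x0346.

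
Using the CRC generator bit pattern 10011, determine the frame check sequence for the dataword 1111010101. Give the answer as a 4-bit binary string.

Append 4 zeros: 11110101010000. Divide by 10011 (XOR where the leading bit is 1):
  pos 0: 11110 XOR 10011 = 01101
  pos 1: 11011 XOR 10011 = 01000
  pos 2: 10000 XOR 10011 = 00011
  pos 5: 11101 XOR 10011 = 01110
  pos 6: 11100 XOR 10011 = 01111
  pos 7: 11110 XOR 10011 = 01101
  pos 8: 11010 XOR 10011 = 01001
  pos 9: 10010 XOR 10011 = 00001
Remainder (last 4 bits) = 0001. This is the CRC / FCS.

0001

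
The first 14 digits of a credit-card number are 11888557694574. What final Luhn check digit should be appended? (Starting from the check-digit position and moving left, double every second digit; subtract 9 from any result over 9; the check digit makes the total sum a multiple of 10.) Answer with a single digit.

Partial digits right→left: 4 7 5 4 9 6 7 5 5 8 8 8 1 1
Double every second digit counting from the check-digit position (so the 1st, 3rd, 5th, ... of the partial from the right).
  doubled (with −9 where >9): 8 1 9 5 1 7 2 → sum 33
  kept as-is: 7 4 6 5 8 8 1 → sum 39
Total = 33 + 39 = 72.
Check digit = (10 − (72 mod 10)) mod 10 = 8.

8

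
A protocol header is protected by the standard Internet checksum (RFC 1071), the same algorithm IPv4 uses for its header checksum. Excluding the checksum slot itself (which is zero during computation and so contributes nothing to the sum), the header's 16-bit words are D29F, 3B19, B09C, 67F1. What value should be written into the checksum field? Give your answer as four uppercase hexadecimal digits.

D9B8

One's-complement addition (fold any carry out of bit 15 back into bit 0):
  0xD29F + 0x3B19 = 0x10DB8 → wrap carry → 0x0DB9
  0x0DB9 + 0xB09C = 0x0BE55
  0xBE55 + 0x67F1 = 0x12646 → wrap carry → 0x2647
One's-complement sum = 0x2647.
Checksum = ~0x2647 & 0xFFFF = 0xD9B8.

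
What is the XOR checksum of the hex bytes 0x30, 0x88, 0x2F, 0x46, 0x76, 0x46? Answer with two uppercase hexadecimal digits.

XOR the bytes together:
  start with 0x30
  0x30 ⊕ 0x88 = 0xB8
  0xB8 ⊕ 0x2F = 0x97
  0x97 ⊕ 0x46 = 0xD1
  0xD1 ⊕ 0x76 = 0xA7
  0xA7 ⊕ 0x46 = 0xE1

E1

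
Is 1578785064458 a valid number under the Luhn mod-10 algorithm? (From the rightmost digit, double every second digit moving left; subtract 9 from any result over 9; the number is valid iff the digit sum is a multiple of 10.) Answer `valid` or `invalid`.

From the right, keep odd positions and double even positions (subtract 9 from any doubled value over 9):
  doubled (positions 2,4,...): 1 8 0 7 7 1 → sum 24
  kept (positions 1,3,...): 8 4 6 5 7 7 1 → sum 38
Total = 62.
62 mod 10 = 2, so the number is invalid.

invalid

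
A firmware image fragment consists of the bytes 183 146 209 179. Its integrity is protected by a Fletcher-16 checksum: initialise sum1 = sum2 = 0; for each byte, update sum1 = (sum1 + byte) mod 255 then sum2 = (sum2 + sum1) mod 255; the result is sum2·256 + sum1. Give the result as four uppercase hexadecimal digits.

EDCF

Running sums (mod 255):
  after byte 0 (183): sum1=183, sum2=183
  after byte 1 (146): sum1=74, sum2=2
  after byte 2 (209): sum1=28, sum2=30
  after byte 3 (179): sum1=207, sum2=237
Checksum = sum2·256 + sum1 = 237·256 + 207 = 60879 = 0xEDCF.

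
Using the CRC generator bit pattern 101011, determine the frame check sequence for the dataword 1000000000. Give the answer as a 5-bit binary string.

Append 5 zeros: 100000000000000. Divide by 101011 (XOR where the leading bit is 1):
  pos 0: 100000 XOR 101011 = 001011
  pos 2: 101100 XOR 101011 = 000111
  pos 5: 111000 XOR 101011 = 010011
  pos 6: 100110 XOR 101011 = 001101
  pos 8: 110100 XOR 101011 = 011111
  pos 9: 111110 XOR 101011 = 010101
Remainder (last 5 bits) = 10101. This is the CRC / FCS.

10101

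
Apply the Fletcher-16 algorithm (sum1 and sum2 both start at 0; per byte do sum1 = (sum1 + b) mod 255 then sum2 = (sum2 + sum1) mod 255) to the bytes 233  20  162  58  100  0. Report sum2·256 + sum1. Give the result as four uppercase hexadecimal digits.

E13F

Running sums (mod 255):
  after byte 0 (233): sum1=233, sum2=233
  after byte 1 (20): sum1=253, sum2=231
  after byte 2 (162): sum1=160, sum2=136
  after byte 3 (58): sum1=218, sum2=99
  after byte 4 (100): sum1=63, sum2=162
  after byte 5 (0): sum1=63, sum2=225
Checksum = sum2·256 + sum1 = 225·256 + 63 = 57663 = 0xE13F.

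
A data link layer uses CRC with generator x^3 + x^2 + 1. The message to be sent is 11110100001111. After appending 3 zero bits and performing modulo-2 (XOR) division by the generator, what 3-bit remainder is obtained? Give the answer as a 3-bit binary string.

Append 3 zeros: 11110100001111000. Divide by 1101 (XOR where the leading bit is 1):
  pos 0: 1111 XOR 1101 = 0010
  pos 2: 1001 XOR 1101 = 0100
  pos 3: 1000 XOR 1101 = 0101
  pos 4: 1010 XOR 1101 = 0111
  pos 5: 1110 XOR 1101 = 0011
  pos 7: 1101 XOR 1101 = 0000
  pos 11: 1110 XOR 1101 = 0011
  pos 13: 1100 XOR 1101 = 0001
Remainder (last 3 bits) = 001. This is the CRC / FCS.

001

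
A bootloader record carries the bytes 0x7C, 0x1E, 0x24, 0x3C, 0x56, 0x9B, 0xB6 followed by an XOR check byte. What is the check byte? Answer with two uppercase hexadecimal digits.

01

XOR the bytes together:
  start with 0x7C
  0x7C ⊕ 0x1E = 0x62
  0x62 ⊕ 0x24 = 0x46
  0x46 ⊕ 0x3C = 0x7A
  0x7A ⊕ 0x56 = 0x2C
  0x2C ⊕ 0x9B = 0xB7
  0xB7 ⊕ 0xB6 = 0x01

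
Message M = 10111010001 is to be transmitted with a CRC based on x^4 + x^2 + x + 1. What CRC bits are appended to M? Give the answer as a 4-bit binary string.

Append 4 zeros: 101110100010000. Divide by 10111 (XOR where the leading bit is 1):
  pos 0: 10111 XOR 10111 = 00000
  pos 6: 10001 XOR 10111 = 00110
  pos 8: 11000 XOR 10111 = 01111
  pos 9: 11110 XOR 10111 = 01001
  pos 10: 10010 XOR 10111 = 00101
Remainder (last 4 bits) = 0101. This is the CRC / FCS.

0101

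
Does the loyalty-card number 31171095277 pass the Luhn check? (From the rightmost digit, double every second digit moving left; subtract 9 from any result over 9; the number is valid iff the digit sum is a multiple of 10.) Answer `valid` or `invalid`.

From the right, keep odd positions and double even positions (subtract 9 from any doubled value over 9):
  doubled (positions 2,4,...): 5 1 0 5 2 → sum 13
  kept (positions 1,3,...): 7 2 9 1 1 3 → sum 23
Total = 36.
36 mod 10 = 6, so the number is invalid.

invalid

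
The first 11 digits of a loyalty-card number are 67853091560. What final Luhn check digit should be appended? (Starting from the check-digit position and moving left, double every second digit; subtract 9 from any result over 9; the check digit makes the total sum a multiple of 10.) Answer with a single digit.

Partial digits right→left: 0 6 5 1 9 0 3 5 8 7 6
Double every second digit counting from the check-digit position (so the 1st, 3rd, 5th, ... of the partial from the right).
  doubled (with −9 where >9): 0 1 9 6 7 3 → sum 26
  kept as-is: 6 1 0 5 7 → sum 19
Total = 26 + 19 = 45.
Check digit = (10 − (45 mod 10)) mod 10 = 5.

5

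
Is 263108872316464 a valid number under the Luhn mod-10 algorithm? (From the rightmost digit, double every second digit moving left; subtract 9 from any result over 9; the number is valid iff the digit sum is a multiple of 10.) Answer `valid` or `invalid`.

invalid

From the right, keep odd positions and double even positions (subtract 9 from any doubled value over 9):
  doubled (positions 2,4,...): 3 3 6 5 7 2 3 → sum 29
  kept (positions 1,3,...): 4 4 1 2 8 0 3 2 → sum 24
Total = 53.
53 mod 10 = 3, so the number is invalid.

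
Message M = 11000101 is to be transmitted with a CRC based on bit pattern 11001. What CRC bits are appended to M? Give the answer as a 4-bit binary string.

Append 4 zeros: 110001010000. Divide by 11001 (XOR where the leading bit is 1):
  pos 0: 11000 XOR 11001 = 00001
  pos 4: 11010 XOR 11001 = 00011
  pos 7: 11000 XOR 11001 = 00001
Remainder (last 4 bits) = 0001. This is the CRC / FCS.

0001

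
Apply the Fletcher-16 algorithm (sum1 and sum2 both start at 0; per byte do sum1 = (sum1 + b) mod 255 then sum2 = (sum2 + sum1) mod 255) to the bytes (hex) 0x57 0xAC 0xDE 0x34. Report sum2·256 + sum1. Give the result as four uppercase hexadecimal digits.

Running sums (mod 255):
  after byte 0 (0x57): sum1=87, sum2=87
  after byte 1 (0xAC): sum1=4, sum2=91
  after byte 2 (0xDE): sum1=226, sum2=62
  after byte 3 (0x34): sum1=23, sum2=85
Checksum = sum2·256 + sum1 = 85·256 + 23 = 21783 = 0x5517.

5517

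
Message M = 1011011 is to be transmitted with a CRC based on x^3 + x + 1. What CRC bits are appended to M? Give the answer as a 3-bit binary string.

Append 3 zeros: 1011011000. Divide by 1011 (XOR where the leading bit is 1):
  pos 0: 1011 XOR 1011 = 0000
  pos 5: 1100 XOR 1011 = 0111
  pos 6: 1110 XOR 1011 = 0101
Remainder (last 3 bits) = 101. This is the CRC / FCS.

101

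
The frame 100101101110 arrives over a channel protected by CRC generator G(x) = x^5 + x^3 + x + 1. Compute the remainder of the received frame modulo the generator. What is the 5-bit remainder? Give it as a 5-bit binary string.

Modulo-2 division of 100101101110 by 101011:
  pos 0: 100101 XOR 101011 = 001110
  pos 2: 111010 XOR 101011 = 010001
  pos 3: 100011 XOR 101011 = 001000
  pos 5: 100011 XOR 101011 = 001000
Remainder = 10000 (nonzero — an error is detected).

10000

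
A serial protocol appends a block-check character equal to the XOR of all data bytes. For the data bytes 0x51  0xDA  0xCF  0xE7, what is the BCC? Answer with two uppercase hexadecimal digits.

XOR the bytes together:
  start with 0x51
  0x51 ⊕ 0xDA = 0x8B
  0x8B ⊕ 0xCF = 0x44
  0x44 ⊕ 0xE7 = 0xA3

A3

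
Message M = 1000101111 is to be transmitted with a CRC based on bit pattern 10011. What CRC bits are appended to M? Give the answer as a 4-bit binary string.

0101

Append 4 zeros: 10001011110000. Divide by 10011 (XOR where the leading bit is 1):
  pos 0: 10001 XOR 10011 = 00010
  pos 3: 10011 XOR 10011 = 00000
  pos 8: 11000 XOR 10011 = 01011
  pos 9: 10110 XOR 10011 = 00101
Remainder (last 4 bits) = 0101. This is the CRC / FCS.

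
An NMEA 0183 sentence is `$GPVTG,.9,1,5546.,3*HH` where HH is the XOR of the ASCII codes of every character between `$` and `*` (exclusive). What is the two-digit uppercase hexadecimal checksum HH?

XOR the ASCII codes of the payload characters:
  'G' = 0x47 → acc = 0x47
  'P' = 0x50 → acc = 0x17
  'V' = 0x56 → acc = 0x41
  'T' = 0x54 → acc = 0x15
  'G' = 0x47 → acc = 0x52
  ',' = 0x2C → acc = 0x7E
  '.' = 0x2E → acc = 0x50
  '9' = 0x39 → acc = 0x69
  ',' = 0x2C → acc = 0x45
  '1' = 0x31 → acc = 0x74
  ',' = 0x2C → acc = 0x58
  '5' = 0x35 → acc = 0x6D
  '5' = 0x35 → acc = 0x58
  '4' = 0x34 → acc = 0x6C
  '6' = 0x36 → acc = 0x5A
  '.' = 0x2E → acc = 0x74
  ',' = 0x2C → acc = 0x58
  '3' = 0x33 → acc = 0x6B
Checksum = 0x6B.

6B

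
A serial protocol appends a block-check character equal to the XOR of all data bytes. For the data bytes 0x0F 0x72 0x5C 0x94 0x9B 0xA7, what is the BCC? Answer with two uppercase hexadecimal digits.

XOR the bytes together:
  start with 0x0F
  0x0F ⊕ 0x72 = 0x7D
  0x7D ⊕ 0x5C = 0x21
  0x21 ⊕ 0x94 = 0xB5
  0xB5 ⊕ 0x9B = 0x2E
  0x2E ⊕ 0xA7 = 0x89

89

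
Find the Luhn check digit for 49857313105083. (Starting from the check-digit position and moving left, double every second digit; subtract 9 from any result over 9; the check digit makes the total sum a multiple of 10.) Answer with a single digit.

8

Partial digits right→left: 3 8 0 5 0 1 3 1 3 7 5 8 9 4
Double every second digit counting from the check-digit position (so the 1st, 3rd, 5th, ... of the partial from the right).
  doubled (with −9 where >9): 6 0 0 6 6 1 9 → sum 28
  kept as-is: 8 5 1 1 7 8 4 → sum 34
Total = 28 + 34 = 62.
Check digit = (10 − (62 mod 10)) mod 10 = 8.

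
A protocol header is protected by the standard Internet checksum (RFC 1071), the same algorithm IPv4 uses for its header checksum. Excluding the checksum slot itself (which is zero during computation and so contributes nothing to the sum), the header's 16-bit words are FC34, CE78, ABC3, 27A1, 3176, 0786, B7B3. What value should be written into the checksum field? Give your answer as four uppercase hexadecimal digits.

One's-complement addition (fold any carry out of bit 15 back into bit 0):
  0xFC34 + 0xCE78 = 0x1CAAC → wrap carry → 0xCAAD
  0xCAAD + 0xABC3 = 0x17670 → wrap carry → 0x7671
  0x7671 + 0x27A1 = 0x09E12
  0x9E12 + 0x3176 = 0x0CF88
  0xCF88 + 0x0786 = 0x0D70E
  0xD70E + 0xB7B3 = 0x18EC1 → wrap carry → 0x8EC2
One's-complement sum = 0x8EC2.
Checksum = ~0x8EC2 & 0xFFFF = 0x713D.

713D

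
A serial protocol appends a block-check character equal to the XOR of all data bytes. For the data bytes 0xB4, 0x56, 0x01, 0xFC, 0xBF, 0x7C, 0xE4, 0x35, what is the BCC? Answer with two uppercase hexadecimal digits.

0D

XOR the bytes together:
  start with 0xB4
  0xB4 ⊕ 0x56 = 0xE2
  0xE2 ⊕ 0x01 = 0xE3
  0xE3 ⊕ 0xFC = 0x1F
  0x1F ⊕ 0xBF = 0xA0
  0xA0 ⊕ 0x7C = 0xDC
  0xDC ⊕ 0xE4 = 0x38
  0x38 ⊕ 0x35 = 0x0D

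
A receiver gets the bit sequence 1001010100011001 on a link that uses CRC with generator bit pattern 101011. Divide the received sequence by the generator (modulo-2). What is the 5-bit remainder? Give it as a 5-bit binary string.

11111

Modulo-2 division of 1001010100011001 by 101011:
  pos 0: 100101 XOR 101011 = 001110
  pos 2: 111001 XOR 101011 = 010010
  pos 3: 100100 XOR 101011 = 001111
  pos 5: 111100 XOR 101011 = 010111
  pos 6: 101111 XOR 101011 = 000100
  pos 9: 100100 XOR 101011 = 001111
Remainder = 11111 (nonzero — an error is detected).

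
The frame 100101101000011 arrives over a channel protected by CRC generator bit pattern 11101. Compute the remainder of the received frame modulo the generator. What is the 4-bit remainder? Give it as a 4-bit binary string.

Modulo-2 division of 100101101000011 by 11101:
  pos 0: 10010 XOR 11101 = 01111
  pos 1: 11111 XOR 11101 = 00010
  pos 4: 10101 XOR 11101 = 01000
  pos 5: 10000 XOR 11101 = 01101
  pos 6: 11010 XOR 11101 = 00111
  pos 8: 11100 XOR 11101 = 00001
Remainder = 0111 (nonzero — an error is detected).

0111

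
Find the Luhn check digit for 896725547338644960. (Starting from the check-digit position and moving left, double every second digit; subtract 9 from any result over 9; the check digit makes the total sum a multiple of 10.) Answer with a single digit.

Partial digits right→left: 0 6 9 4 4 6 8 3 3 7 4 5 5 2 7 6 9 8
Double every second digit counting from the check-digit position (so the 1st, 3rd, 5th, ... of the partial from the right).
  doubled (with −9 where >9): 0 9 8 7 6 8 1 5 9 → sum 53
  kept as-is: 6 4 6 3 7 5 2 6 8 → sum 47
Total = 53 + 47 = 100.
Check digit = (10 − (100 mod 10)) mod 10 = 0.

0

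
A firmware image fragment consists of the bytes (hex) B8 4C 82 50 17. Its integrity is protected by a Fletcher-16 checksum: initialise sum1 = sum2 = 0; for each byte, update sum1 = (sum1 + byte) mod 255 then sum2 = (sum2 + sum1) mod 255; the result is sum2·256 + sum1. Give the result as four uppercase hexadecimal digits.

0CEE

Running sums (mod 255):
  after byte 0 (B8): sum1=184, sum2=184
  after byte 1 (4C): sum1=5, sum2=189
  after byte 2 (82): sum1=135, sum2=69
  after byte 3 (50): sum1=215, sum2=29
  after byte 4 (17): sum1=238, sum2=12
Checksum = sum2·256 + sum1 = 12·256 + 238 = 3310 = 0x0CEE.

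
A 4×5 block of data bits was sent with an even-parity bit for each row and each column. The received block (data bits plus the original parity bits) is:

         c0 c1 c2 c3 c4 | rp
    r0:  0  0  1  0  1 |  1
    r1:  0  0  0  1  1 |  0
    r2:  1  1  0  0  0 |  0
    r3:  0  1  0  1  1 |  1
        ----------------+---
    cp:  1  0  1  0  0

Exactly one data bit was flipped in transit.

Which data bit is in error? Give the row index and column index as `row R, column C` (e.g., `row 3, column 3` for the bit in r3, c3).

row 0, column 4

Recompute each row's even parity and compare to rp:
  r0: data parity 0, sent rp 1 → mismatch
  r1: data parity 0, sent rp 0 → ok
  r2: data parity 0, sent rp 0 → ok
  r3: data parity 1, sent rp 1 → ok
Recompute each column's even parity and compare to cp:
  c0: data parity 1, sent cp 1 → ok
  c1: data parity 0, sent cp 0 → ok
  c2: data parity 1, sent cp 1 → ok
  c3: data parity 0, sent cp 0 → ok
  c4: data parity 1, sent cp 0 → mismatch
Exactly one row (r0) and one column (c4) fail → the flipped bit is at their intersection.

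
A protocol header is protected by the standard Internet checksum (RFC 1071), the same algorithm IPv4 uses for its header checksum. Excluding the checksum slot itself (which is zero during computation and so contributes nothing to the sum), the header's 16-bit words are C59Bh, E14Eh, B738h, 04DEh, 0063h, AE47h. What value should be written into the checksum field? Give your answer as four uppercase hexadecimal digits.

EE53

One's-complement addition (fold any carry out of bit 15 back into bit 0):
  0xC59B + 0xE14E = 0x1A6E9 → wrap carry → 0xA6EA
  0xA6EA + 0xB738 = 0x15E22 → wrap carry → 0x5E23
  0x5E23 + 0x04DE = 0x06301
  0x6301 + 0x0063 = 0x06364
  0x6364 + 0xAE47 = 0x111AB → wrap carry → 0x11AC
One's-complement sum = 0x11AC.
Checksum = ~0x11AC & 0xFFFF = 0xEE53.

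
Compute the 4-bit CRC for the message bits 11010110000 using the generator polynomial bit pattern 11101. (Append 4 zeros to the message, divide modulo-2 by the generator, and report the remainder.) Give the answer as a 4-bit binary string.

0100

Append 4 zeros: 110101100000000. Divide by 11101 (XOR where the leading bit is 1):
  pos 0: 11010 XOR 11101 = 00111
  pos 2: 11111 XOR 11101 = 00010
  pos 5: 10000 XOR 11101 = 01101
  pos 6: 11010 XOR 11101 = 00111
  pos 8: 11100 XOR 11101 = 00001
Remainder (last 4 bits) = 0100. This is the CRC / FCS.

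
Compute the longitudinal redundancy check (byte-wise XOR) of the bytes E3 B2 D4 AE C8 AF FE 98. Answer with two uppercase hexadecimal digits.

2A

XOR the bytes together:
  start with 0xE3
  0xE3 ⊕ 0xB2 = 0x51
  0x51 ⊕ 0xD4 = 0x85
  0x85 ⊕ 0xAE = 0x2B
  0x2B ⊕ 0xC8 = 0xE3
  0xE3 ⊕ 0xAF = 0x4C
  0x4C ⊕ 0xFE = 0xB2
  0xB2 ⊕ 0x98 = 0x2A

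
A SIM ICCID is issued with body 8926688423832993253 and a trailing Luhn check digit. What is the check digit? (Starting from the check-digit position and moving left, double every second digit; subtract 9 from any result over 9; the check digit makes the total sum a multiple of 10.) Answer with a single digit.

Partial digits right→left: 3 5 2 3 9 9 2 3 8 3 2 4 8 8 6 6 2 9 8
Double every second digit counting from the check-digit position (so the 1st, 3rd, 5th, ... of the partial from the right).
  doubled (with −9 where >9): 6 4 9 4 7 4 7 3 4 7 → sum 55
  kept as-is: 5 3 9 3 3 4 8 6 9 → sum 50
Total = 55 + 50 = 105.
Check digit = (10 − (105 mod 10)) mod 10 = 5.

5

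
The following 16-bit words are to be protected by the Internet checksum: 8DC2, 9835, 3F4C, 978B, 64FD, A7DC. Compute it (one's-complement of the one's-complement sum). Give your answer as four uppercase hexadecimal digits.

F655

One's-complement addition (fold any carry out of bit 15 back into bit 0):
  0x8DC2 + 0x9835 = 0x125F7 → wrap carry → 0x25F8
  0x25F8 + 0x3F4C = 0x06544
  0x6544 + 0x978B = 0x0FCCF
  0xFCCF + 0x64FD = 0x161CC → wrap carry → 0x61CD
  0x61CD + 0xA7DC = 0x109A9 → wrap carry → 0x09AA
One's-complement sum = 0x09AA.
Checksum = ~0x09AA & 0xFFFF = 0xF655.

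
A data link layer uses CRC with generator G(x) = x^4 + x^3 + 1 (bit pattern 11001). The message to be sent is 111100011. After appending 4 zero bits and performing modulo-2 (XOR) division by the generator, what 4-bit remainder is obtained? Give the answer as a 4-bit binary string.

Append 4 zeros: 1111000110000. Divide by 11001 (XOR where the leading bit is 1):
  pos 0: 11110 XOR 11001 = 00111
  pos 2: 11100 XOR 11001 = 00101
  pos 4: 10111 XOR 11001 = 01110
  pos 5: 11100 XOR 11001 = 00101
  pos 7: 10100 XOR 11001 = 01101
  pos 8: 11010 XOR 11001 = 00011
Remainder (last 4 bits) = 0011. This is the CRC / FCS.

0011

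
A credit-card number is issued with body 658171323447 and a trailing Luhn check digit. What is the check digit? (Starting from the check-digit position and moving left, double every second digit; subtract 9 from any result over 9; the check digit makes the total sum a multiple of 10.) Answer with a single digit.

Partial digits right→left: 7 4 4 3 2 3 1 7 1 8 5 6
Double every second digit counting from the check-digit position (so the 1st, 3rd, 5th, ... of the partial from the right).
  doubled (with −9 where >9): 5 8 4 2 2 1 → sum 22
  kept as-is: 4 3 3 7 8 6 → sum 31
Total = 22 + 31 = 53.
Check digit = (10 − (53 mod 10)) mod 10 = 7.

7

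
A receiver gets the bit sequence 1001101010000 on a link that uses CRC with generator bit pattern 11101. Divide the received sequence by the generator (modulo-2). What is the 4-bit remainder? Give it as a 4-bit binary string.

Modulo-2 division of 1001101010000 by 11101:
  pos 0: 10011 XOR 11101 = 01110
  pos 1: 11100 XOR 11101 = 00001
  pos 5: 11010 XOR 11101 = 00111
  pos 7: 11100 XOR 11101 = 00001
Remainder = 0010 (nonzero — an error is detected).

0010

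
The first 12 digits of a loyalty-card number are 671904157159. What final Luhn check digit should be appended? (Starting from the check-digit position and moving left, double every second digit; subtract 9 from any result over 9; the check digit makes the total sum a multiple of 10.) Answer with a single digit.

Partial digits right→left: 9 5 1 7 5 1 4 0 9 1 7 6
Double every second digit counting from the check-digit position (so the 1st, 3rd, 5th, ... of the partial from the right).
  doubled (with −9 where >9): 9 2 1 8 9 5 → sum 34
  kept as-is: 5 7 1 0 1 6 → sum 20
Total = 34 + 20 = 54.
Check digit = (10 − (54 mod 10)) mod 10 = 6.

6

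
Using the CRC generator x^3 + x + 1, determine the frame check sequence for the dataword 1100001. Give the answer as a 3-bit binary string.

101

Append 3 zeros: 1100001000. Divide by 1011 (XOR where the leading bit is 1):
  pos 0: 1100 XOR 1011 = 0111
  pos 1: 1110 XOR 1011 = 0101
  pos 2: 1010 XOR 1011 = 0001
  pos 5: 1100 XOR 1011 = 0111
  pos 6: 1110 XOR 1011 = 0101
Remainder (last 3 bits) = 101. This is the CRC / FCS.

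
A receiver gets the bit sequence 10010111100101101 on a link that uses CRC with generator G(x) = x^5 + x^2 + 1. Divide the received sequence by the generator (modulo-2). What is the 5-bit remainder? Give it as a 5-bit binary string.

Modulo-2 division of 10010111100101101 by 100101:
  pos 0: 100101 XOR 100101 = 000000
  pos 6: 111001 XOR 100101 = 011100
  pos 7: 111000 XOR 100101 = 011101
  pos 8: 111011 XOR 100101 = 011110
  pos 9: 111101 XOR 100101 = 011000
  pos 10: 110000 XOR 100101 = 010101
  pos 11: 101011 XOR 100101 = 001110
Remainder = 01110 (nonzero — an error is detected).

01110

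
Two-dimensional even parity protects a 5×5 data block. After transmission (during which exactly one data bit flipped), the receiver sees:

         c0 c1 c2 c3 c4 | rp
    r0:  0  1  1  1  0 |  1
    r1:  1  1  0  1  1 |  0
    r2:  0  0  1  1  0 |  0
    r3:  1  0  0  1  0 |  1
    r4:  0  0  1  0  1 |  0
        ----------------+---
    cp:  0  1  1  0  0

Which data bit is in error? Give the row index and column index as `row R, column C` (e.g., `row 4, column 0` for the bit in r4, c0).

Recompute each row's even parity and compare to rp:
  r0: data parity 1, sent rp 1 → ok
  r1: data parity 0, sent rp 0 → ok
  r2: data parity 0, sent rp 0 → ok
  r3: data parity 0, sent rp 1 → mismatch
  r4: data parity 0, sent rp 0 → ok
Recompute each column's even parity and compare to cp:
  c0: data parity 0, sent cp 0 → ok
  c1: data parity 0, sent cp 1 → mismatch
  c2: data parity 1, sent cp 1 → ok
  c3: data parity 0, sent cp 0 → ok
  c4: data parity 0, sent cp 0 → ok
Exactly one row (r3) and one column (c1) fail → the flipped bit is at their intersection.

row 3, column 1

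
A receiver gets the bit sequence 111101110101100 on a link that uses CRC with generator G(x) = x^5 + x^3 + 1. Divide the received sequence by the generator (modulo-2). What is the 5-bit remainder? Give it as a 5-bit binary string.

Modulo-2 division of 111101110101100 by 101001:
  pos 0: 111101 XOR 101001 = 010100
  pos 1: 101001 XOR 101001 = 000000
  pos 7: 101011 XOR 101001 = 000010
Remainder = 01000 (nonzero — an error is detected).

01000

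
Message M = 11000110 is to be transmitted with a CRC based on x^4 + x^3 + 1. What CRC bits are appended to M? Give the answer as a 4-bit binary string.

0011

Append 4 zeros: 110001100000. Divide by 11001 (XOR where the leading bit is 1):
  pos 0: 11000 XOR 11001 = 00001
  pos 4: 11100 XOR 11001 = 00101
  pos 6: 10100 XOR 11001 = 01101
  pos 7: 11010 XOR 11001 = 00011
Remainder (last 4 bits) = 0011. This is the CRC / FCS.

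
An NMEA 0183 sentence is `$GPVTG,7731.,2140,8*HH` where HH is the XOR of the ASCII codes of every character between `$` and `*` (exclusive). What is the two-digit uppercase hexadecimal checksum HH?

XOR the ASCII codes of the payload characters:
  'G' = 0x47 → acc = 0x47
  'P' = 0x50 → acc = 0x17
  'V' = 0x56 → acc = 0x41
  'T' = 0x54 → acc = 0x15
  'G' = 0x47 → acc = 0x52
  ',' = 0x2C → acc = 0x7E
  '7' = 0x37 → acc = 0x49
  '7' = 0x37 → acc = 0x7E
  '3' = 0x33 → acc = 0x4D
  '1' = 0x31 → acc = 0x7C
  '.' = 0x2E → acc = 0x52
  ',' = 0x2C → acc = 0x7E
  '2' = 0x32 → acc = 0x4C
  '1' = 0x31 → acc = 0x7D
  '4' = 0x34 → acc = 0x49
  '0' = 0x30 → acc = 0x79
  ',' = 0x2C → acc = 0x55
  '8' = 0x38 → acc = 0x6D
Checksum = 0x6D.

6D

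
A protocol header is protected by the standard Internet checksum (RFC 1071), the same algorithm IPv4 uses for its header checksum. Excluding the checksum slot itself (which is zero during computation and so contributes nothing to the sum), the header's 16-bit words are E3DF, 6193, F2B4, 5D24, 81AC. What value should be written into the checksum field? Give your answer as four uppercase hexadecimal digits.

One's-complement addition (fold any carry out of bit 15 back into bit 0):
  0xE3DF + 0x6193 = 0x14572 → wrap carry → 0x4573
  0x4573 + 0xF2B4 = 0x13827 → wrap carry → 0x3828
  0x3828 + 0x5D24 = 0x0954C
  0x954C + 0x81AC = 0x116F8 → wrap carry → 0x16F9
One's-complement sum = 0x16F9.
Checksum = ~0x16F9 & 0xFFFF = 0xE906.

E906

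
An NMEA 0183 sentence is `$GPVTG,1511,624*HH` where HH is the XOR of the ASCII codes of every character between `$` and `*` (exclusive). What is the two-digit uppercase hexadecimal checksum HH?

66

XOR the ASCII codes of the payload characters:
  'G' = 0x47 → acc = 0x47
  'P' = 0x50 → acc = 0x17
  'V' = 0x56 → acc = 0x41
  'T' = 0x54 → acc = 0x15
  'G' = 0x47 → acc = 0x52
  ',' = 0x2C → acc = 0x7E
  '1' = 0x31 → acc = 0x4F
  '5' = 0x35 → acc = 0x7A
  '1' = 0x31 → acc = 0x4B
  '1' = 0x31 → acc = 0x7A
  ',' = 0x2C → acc = 0x56
  '6' = 0x36 → acc = 0x60
  '2' = 0x32 → acc = 0x52
  '4' = 0x34 → acc = 0x66
Checksum = 0x66.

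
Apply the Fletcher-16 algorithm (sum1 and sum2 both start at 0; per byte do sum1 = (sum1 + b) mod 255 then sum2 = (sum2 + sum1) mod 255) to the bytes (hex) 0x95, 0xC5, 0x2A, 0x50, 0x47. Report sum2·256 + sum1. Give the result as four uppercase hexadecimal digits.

Running sums (mod 255):
  after byte 0 (0x95): sum1=149, sum2=149
  after byte 1 (0xC5): sum1=91, sum2=240
  after byte 2 (0x2A): sum1=133, sum2=118
  after byte 3 (0x50): sum1=213, sum2=76
  after byte 4 (0x47): sum1=29, sum2=105
Checksum = sum2·256 + sum1 = 105·256 + 29 = 26909 = 0x691D.

691D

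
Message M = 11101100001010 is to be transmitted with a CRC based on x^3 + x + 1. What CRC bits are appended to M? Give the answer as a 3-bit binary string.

101

Append 3 zeros: 11101100001010000. Divide by 1011 (XOR where the leading bit is 1):
  pos 0: 1110 XOR 1011 = 0101
  pos 1: 1011 XOR 1011 = 0000
  pos 5: 1000 XOR 1011 = 0011
  pos 7: 1101 XOR 1011 = 0110
  pos 8: 1100 XOR 1011 = 0111
  pos 9: 1111 XOR 1011 = 0100
  pos 10: 1000 XOR 1011 = 0011
  pos 12: 1100 XOR 1011 = 0111
  pos 13: 1110 XOR 1011 = 0101
Remainder (last 3 bits) = 101. This is the CRC / FCS.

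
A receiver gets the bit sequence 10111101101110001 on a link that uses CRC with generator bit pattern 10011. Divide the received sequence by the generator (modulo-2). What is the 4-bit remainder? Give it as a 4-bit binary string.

0000

Modulo-2 division of 10111101101110001 by 10011:
  pos 0: 10111 XOR 10011 = 00100
  pos 2: 10010 XOR 10011 = 00001
  pos 6: 11101 XOR 10011 = 01110
  pos 7: 11101 XOR 10011 = 01110
  pos 8: 11101 XOR 10011 = 01110
  pos 9: 11100 XOR 10011 = 01111
  pos 10: 11110 XOR 10011 = 01101
  pos 11: 11010 XOR 10011 = 01001
  pos 12: 10011 XOR 10011 = 00000
Remainder = 0000 (zero — the frame passes the CRC check).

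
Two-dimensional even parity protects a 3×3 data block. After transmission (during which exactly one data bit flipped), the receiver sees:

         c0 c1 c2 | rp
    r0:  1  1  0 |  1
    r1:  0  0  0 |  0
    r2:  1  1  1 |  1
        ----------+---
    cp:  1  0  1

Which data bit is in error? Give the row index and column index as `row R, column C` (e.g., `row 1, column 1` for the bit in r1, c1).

row 0, column 0

Recompute each row's even parity and compare to rp:
  r0: data parity 0, sent rp 1 → mismatch
  r1: data parity 0, sent rp 0 → ok
  r2: data parity 1, sent rp 1 → ok
Recompute each column's even parity and compare to cp:
  c0: data parity 0, sent cp 1 → mismatch
  c1: data parity 0, sent cp 0 → ok
  c2: data parity 1, sent cp 1 → ok
Exactly one row (r0) and one column (c0) fail → the flipped bit is at their intersection.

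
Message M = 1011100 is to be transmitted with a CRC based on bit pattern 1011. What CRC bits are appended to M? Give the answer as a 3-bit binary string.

111

Append 3 zeros: 1011100000. Divide by 1011 (XOR where the leading bit is 1):
  pos 0: 1011 XOR 1011 = 0000
  pos 4: 1000 XOR 1011 = 0011
  pos 6: 1100 XOR 1011 = 0111
Remainder (last 3 bits) = 111. This is the CRC / FCS.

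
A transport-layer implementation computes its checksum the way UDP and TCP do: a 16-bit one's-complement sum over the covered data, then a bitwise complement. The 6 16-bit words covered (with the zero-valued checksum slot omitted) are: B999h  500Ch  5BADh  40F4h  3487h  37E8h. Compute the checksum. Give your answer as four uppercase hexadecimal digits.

One's-complement addition (fold any carry out of bit 15 back into bit 0):
  0xB999 + 0x500C = 0x109A5 → wrap carry → 0x09A6
  0x09A6 + 0x5BAD = 0x06553
  0x6553 + 0x40F4 = 0x0A647
  0xA647 + 0x3487 = 0x0DACE
  0xDACE + 0x37E8 = 0x112B6 → wrap carry → 0x12B7
One's-complement sum = 0x12B7.
Checksum = ~0x12B7 & 0xFFFF = 0xED48.

ED48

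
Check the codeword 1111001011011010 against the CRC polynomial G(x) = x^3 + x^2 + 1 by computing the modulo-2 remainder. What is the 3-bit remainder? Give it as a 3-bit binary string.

101

Modulo-2 division of 1111001011011010 by 1101:
  pos 0: 1111 XOR 1101 = 0010
  pos 2: 1000 XOR 1101 = 0101
  pos 3: 1011 XOR 1101 = 0110
  pos 4: 1100 XOR 1101 = 0001
  pos 7: 1110 XOR 1101 = 0011
  pos 9: 1111 XOR 1101 = 0010
  pos 11: 1001 XOR 1101 = 0100
  pos 12: 1000 XOR 1101 = 0101
Remainder = 101 (nonzero — an error is detected).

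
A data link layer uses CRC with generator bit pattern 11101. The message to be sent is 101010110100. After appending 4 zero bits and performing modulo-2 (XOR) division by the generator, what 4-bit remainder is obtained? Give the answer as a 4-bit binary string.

1001

Append 4 zeros: 1010101101000000. Divide by 11101 (XOR where the leading bit is 1):
  pos 0: 10101 XOR 11101 = 01000
  pos 1: 10000 XOR 11101 = 01101
  pos 2: 11011 XOR 11101 = 00110
  pos 4: 11010 XOR 11101 = 00111
  pos 6: 11110 XOR 11101 = 00011
  pos 9: 11000 XOR 11101 = 00101
  pos 11: 10100 XOR 11101 = 01001
Remainder (last 4 bits) = 1001. This is the CRC / FCS.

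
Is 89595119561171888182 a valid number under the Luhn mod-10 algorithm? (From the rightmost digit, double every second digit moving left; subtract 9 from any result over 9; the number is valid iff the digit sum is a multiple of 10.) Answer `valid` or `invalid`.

From the right, keep odd positions and double even positions (subtract 9 from any doubled value over 9):
  doubled (positions 2,4,...): 7 7 7 5 2 1 2 1 1 7 → sum 40
  kept (positions 1,3,...): 2 1 8 1 1 6 9 1 9 9 → sum 47
Total = 87.
87 mod 10 = 7, so the number is invalid.

invalid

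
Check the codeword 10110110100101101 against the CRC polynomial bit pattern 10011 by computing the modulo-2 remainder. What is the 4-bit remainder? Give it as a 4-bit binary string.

Modulo-2 division of 10110110100101101 by 10011:
  pos 0: 10110 XOR 10011 = 00101
  pos 2: 10111 XOR 10011 = 00100
  pos 4: 10001 XOR 10011 = 00010
  pos 7: 10001 XOR 10011 = 00010
  pos 10: 10011 XOR 10011 = 00000
Remainder = 0001 (nonzero — an error is detected).

0001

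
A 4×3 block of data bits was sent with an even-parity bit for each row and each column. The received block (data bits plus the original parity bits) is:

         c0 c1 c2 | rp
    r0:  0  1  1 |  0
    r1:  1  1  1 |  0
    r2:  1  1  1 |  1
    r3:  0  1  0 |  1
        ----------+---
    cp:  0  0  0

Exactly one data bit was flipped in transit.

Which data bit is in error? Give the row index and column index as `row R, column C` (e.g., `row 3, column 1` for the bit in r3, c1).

row 1, column 2

Recompute each row's even parity and compare to rp:
  r0: data parity 0, sent rp 0 → ok
  r1: data parity 1, sent rp 0 → mismatch
  r2: data parity 1, sent rp 1 → ok
  r3: data parity 1, sent rp 1 → ok
Recompute each column's even parity and compare to cp:
  c0: data parity 0, sent cp 0 → ok
  c1: data parity 0, sent cp 0 → ok
  c2: data parity 1, sent cp 0 → mismatch
Exactly one row (r1) and one column (c2) fail → the flipped bit is at their intersection.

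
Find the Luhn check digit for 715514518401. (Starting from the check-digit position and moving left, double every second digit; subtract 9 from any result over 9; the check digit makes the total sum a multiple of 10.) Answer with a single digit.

Partial digits right→left: 1 0 4 8 1 5 4 1 5 5 1 7
Double every second digit counting from the check-digit position (so the 1st, 3rd, 5th, ... of the partial from the right).
  doubled (with −9 where >9): 2 8 2 8 1 2 → sum 23
  kept as-is: 0 8 5 1 5 7 → sum 26
Total = 23 + 26 = 49.
Check digit = (10 − (49 mod 10)) mod 10 = 1.

1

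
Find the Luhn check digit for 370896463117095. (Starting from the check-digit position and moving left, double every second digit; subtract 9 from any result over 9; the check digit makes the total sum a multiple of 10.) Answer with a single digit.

4

Partial digits right→left: 5 9 0 7 1 1 3 6 4 6 9 8 0 7 3
Double every second digit counting from the check-digit position (so the 1st, 3rd, 5th, ... of the partial from the right).
  doubled (with −9 where >9): 1 0 2 6 8 9 0 6 → sum 32
  kept as-is: 9 7 1 6 6 8 7 → sum 44
Total = 32 + 44 = 76.
Check digit = (10 − (76 mod 10)) mod 10 = 4.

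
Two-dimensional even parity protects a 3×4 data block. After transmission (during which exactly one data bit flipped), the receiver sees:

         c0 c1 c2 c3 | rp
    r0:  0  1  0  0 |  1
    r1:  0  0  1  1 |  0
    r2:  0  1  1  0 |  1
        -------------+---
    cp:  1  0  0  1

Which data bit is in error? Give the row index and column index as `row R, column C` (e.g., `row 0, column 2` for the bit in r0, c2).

row 2, column 0

Recompute each row's even parity and compare to rp:
  r0: data parity 1, sent rp 1 → ok
  r1: data parity 0, sent rp 0 → ok
  r2: data parity 0, sent rp 1 → mismatch
Recompute each column's even parity and compare to cp:
  c0: data parity 0, sent cp 1 → mismatch
  c1: data parity 0, sent cp 0 → ok
  c2: data parity 0, sent cp 0 → ok
  c3: data parity 1, sent cp 1 → ok
Exactly one row (r2) and one column (c0) fail → the flipped bit is at their intersection.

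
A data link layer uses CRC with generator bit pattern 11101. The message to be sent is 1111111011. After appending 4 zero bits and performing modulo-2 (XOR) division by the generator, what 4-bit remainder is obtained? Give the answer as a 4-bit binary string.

0001

Append 4 zeros: 11111110110000. Divide by 11101 (XOR where the leading bit is 1):
  pos 0: 11111 XOR 11101 = 00010
  pos 3: 10110 XOR 11101 = 01011
  pos 4: 10111 XOR 11101 = 01010
  pos 5: 10101 XOR 11101 = 01000
  pos 6: 10000 XOR 11101 = 01101
  pos 7: 11010 XOR 11101 = 00111
  pos 9: 11100 XOR 11101 = 00001
Remainder (last 4 bits) = 0001. This is the CRC / FCS.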